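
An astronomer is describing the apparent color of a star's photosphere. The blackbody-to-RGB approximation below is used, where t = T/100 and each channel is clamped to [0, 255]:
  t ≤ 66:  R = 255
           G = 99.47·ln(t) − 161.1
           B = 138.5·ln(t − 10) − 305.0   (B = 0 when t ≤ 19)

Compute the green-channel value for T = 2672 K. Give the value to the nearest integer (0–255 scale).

t = 2672/100 = 26.72; the t ≤ 66 branch applies.
G = 99.47·ln 26.72 − 161.1 = 99.47·3.2854 − 161.1 = 165.700.
Rounded: 166.

166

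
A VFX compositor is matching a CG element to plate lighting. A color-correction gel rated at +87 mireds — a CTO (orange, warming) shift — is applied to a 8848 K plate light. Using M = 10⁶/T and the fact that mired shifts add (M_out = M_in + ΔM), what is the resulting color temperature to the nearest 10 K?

5000 K

M_in = 10⁶/8848 = 113.02 mireds.
M_out = 113.02 + (+87) = 200.02 mireds.
T_out = 10⁶/200.02 = 4999.5 K → 5000 K.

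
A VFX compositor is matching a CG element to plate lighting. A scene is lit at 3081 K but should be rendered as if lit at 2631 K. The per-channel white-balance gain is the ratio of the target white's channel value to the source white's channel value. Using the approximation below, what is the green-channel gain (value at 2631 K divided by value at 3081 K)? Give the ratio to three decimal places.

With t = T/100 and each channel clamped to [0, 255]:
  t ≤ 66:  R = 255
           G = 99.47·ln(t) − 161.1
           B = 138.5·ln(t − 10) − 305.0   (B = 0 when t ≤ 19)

At 3081 K (t = 30.81):
  G = 99.47·ln 30.81 − 161.1 = 99.47·3.4278 − 161.1 = 179.867.
At 2631 K (t = 26.31):
  G = 99.47·ln 26.31 − 161.1 = 99.47·3.2699 − 161.1 = 164.162.
Gain = 164.162 / 179.867 = 0.9127 → 0.913.

0.913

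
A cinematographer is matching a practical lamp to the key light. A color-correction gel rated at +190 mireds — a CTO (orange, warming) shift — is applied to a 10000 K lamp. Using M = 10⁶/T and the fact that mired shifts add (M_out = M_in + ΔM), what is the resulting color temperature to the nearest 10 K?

M_in = 10⁶/10000 = 100.00 mireds.
M_out = 100.00 + (+190) = 290.00 mireds.
T_out = 10⁶/290.00 = 3448.3 K → 3450 K.

3450 K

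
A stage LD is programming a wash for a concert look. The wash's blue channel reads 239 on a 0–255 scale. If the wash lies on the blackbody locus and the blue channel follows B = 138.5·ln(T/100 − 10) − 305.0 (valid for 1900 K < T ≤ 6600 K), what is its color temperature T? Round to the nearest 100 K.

ln(t − 10) = (239 + 305.0) / 138.5 = 3.9278.
t − 10 = e^3.9278 = 50.795, so t = 60.795.
T = 100·t = 6079 K → 6100 K to the nearest 100 K.

6100 K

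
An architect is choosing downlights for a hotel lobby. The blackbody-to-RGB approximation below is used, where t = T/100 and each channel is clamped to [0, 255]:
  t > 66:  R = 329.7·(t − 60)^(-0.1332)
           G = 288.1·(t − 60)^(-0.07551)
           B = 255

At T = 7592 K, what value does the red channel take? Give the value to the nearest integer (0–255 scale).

t = 7592/100 = 75.92; the t > 66 branch applies.
R = 329.7·(75.92 − 60)^(-0.1332) = 329.7·15.92^(-0.1332) = 329.7·0.69167 = 228.045.
Rounded: 228.

228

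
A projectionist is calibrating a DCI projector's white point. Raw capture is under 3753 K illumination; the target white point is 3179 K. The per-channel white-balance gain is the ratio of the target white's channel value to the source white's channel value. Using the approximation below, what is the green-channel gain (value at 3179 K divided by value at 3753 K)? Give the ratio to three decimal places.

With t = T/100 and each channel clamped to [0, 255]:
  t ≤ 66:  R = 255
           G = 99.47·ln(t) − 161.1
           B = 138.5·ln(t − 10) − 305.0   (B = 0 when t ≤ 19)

At 3753 K (t = 37.53):
  G = 99.47·ln 37.53 − 161.1 = 99.47·3.6251 − 161.1 = 199.493.
At 3179 K (t = 31.79):
  G = 99.47·ln 31.79 − 161.1 = 99.47·3.4592 − 161.1 = 182.982.
Gain = 182.982 / 199.493 = 0.9172 → 0.917.

0.917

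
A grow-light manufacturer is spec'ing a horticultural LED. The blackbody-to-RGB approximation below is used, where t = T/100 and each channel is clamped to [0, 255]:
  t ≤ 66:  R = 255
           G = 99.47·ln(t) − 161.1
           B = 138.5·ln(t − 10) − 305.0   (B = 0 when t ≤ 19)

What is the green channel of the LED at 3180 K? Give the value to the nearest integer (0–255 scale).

183

t = 3180/100 = 31.8; the t ≤ 66 branch applies.
G = 99.47·ln 31.8 − 161.1 = 99.47·3.4595 − 161.1 = 183.013.
Rounded: 183.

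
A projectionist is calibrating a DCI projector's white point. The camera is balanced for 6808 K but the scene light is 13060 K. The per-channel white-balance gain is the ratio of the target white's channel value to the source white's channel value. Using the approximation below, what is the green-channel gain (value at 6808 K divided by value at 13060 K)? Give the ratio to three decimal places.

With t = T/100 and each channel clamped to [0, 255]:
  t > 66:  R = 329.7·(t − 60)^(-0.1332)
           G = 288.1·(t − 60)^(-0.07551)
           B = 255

1.178

At 13060 K (t = 130.6):
  G = 288.1·(130.6 − 60)^(-0.07551) = 288.1·70.6^(-0.07551) = 288.1·0.72510 = 208.901.
At 6808 K (t = 68.08):
  G = 288.1·(68.08 − 60)^(-0.07551) = 288.1·8.08^(-0.07551) = 288.1·0.85405 = 246.051.
Gain = 246.051 / 208.901 = 1.1778 → 1.178.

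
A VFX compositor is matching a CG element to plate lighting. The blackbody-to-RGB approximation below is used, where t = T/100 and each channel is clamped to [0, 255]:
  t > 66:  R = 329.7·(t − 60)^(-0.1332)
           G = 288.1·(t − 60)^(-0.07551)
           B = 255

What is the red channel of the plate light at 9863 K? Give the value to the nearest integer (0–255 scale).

203

t = 9863/100 = 98.63; the t > 66 branch applies.
R = 329.7·(98.63 − 60)^(-0.1332) = 329.7·38.63^(-0.1332) = 329.7·0.61464 = 202.647.
Rounded: 203.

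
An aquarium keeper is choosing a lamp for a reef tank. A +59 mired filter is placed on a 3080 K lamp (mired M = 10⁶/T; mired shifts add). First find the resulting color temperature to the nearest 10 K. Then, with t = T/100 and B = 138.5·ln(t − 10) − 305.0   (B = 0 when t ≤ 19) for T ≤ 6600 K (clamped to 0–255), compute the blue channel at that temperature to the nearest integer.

M_in = 10⁶/3080 = 324.68; M_out = 324.68 + (+59) = 383.68.
T_out = 10⁶/383.68 = 2606.4 K → 2610 K; t = 26.1.
B = 138.5·ln(26.1 − 10) − 305.0 = 138.5·ln 16.1 − 305.0 = 138.5·2.7788 − 305.0 = 79.866.
Rounded: 80.

80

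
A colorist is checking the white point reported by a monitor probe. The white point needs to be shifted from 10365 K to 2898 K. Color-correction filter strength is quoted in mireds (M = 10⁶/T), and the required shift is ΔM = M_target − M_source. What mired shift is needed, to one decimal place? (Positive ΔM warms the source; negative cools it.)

+248.6 mireds

M_source = 10⁶/10365 = 96.479; M_target = 10⁶/2898 = 345.066.
ΔM = 345.066 − 96.479 = 248.587 → +248.6 mireds, a warming shift.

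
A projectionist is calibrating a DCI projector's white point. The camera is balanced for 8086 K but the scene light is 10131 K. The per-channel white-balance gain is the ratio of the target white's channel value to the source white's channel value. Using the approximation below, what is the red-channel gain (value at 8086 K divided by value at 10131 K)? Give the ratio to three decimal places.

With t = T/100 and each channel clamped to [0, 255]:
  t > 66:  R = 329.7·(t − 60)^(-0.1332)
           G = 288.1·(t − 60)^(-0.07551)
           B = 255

At 10131 K (t = 101.31):
  R = 329.7·(101.31 − 60)^(-0.1332) = 329.7·41.31^(-0.1332) = 329.7·0.60917 = 200.845.
At 8086 K (t = 80.86):
  R = 329.7·(80.86 − 60)^(-0.1332) = 329.7·20.86^(-0.1332) = 329.7·0.66722 = 219.982.
Gain = 219.982 / 200.845 = 1.0953 → 1.095.

1.095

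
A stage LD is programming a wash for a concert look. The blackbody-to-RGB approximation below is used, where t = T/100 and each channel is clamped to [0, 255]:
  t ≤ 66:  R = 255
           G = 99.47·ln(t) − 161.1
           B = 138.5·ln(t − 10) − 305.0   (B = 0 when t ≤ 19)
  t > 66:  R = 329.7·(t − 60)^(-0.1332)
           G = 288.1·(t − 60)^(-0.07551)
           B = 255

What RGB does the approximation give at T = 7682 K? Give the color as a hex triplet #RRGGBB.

t = 7682/100 = 76.82; the t > 66 branch applies.
R = 329.7·(76.82 − 60)^(-0.1332) = 329.7·16.82^(-0.1332) = 329.7·0.68663 = 226.380.
G = 288.1·(76.82 − 60)^(-0.07551) = 288.1·16.82^(-0.07551) = 288.1·0.80805 = 232.799.
B = 255 by definition for t > 66.
Rounded: (226, 233, 255).
In hex: #E2E9FF.

#E2E9FF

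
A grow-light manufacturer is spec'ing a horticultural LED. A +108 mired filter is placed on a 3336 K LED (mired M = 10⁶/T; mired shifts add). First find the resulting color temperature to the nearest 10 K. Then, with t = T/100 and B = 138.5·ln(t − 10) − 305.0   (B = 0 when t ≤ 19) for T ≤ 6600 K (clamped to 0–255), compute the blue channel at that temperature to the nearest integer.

M_in = 10⁶/3336 = 299.76; M_out = 299.76 + (+108) = 407.76.
T_out = 10⁶/407.76 = 2452.4 K → 2450 K; t = 24.5.
B = 138.5·ln(24.5 − 10) − 305.0 = 138.5·ln 14.5 − 305.0 = 138.5·2.6741 − 305.0 = 65.370.
Rounded: 65.

65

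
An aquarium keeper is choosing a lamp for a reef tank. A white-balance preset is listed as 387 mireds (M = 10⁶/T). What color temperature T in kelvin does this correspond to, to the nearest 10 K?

2580 K

T = 10⁶ / 387 = 2583.98 K → 2580 K.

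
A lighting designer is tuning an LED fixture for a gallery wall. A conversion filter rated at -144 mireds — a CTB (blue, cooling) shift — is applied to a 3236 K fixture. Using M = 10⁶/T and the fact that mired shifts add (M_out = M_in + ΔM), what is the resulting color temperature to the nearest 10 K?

M_in = 10⁶/3236 = 309.02 mireds.
M_out = 309.02 + (-144) = 165.02 mireds.
T_out = 10⁶/165.02 = 6059.7 K → 6060 K.

6060 K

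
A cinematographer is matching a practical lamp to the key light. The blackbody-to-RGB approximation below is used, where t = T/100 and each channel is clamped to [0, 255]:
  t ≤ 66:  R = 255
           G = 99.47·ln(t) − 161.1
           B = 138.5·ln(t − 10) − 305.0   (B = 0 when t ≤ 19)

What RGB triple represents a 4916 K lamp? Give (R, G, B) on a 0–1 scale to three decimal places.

(1.000, 0.888, 0.796)

t = 4916/100 = 49.16; the t ≤ 66 branch applies.
R = 255 by definition for t ≤ 66.
G = 99.47·ln 49.16 − 161.1 = 99.47·3.8951 − 161.1 = 226.344.
B = 138.5·ln(49.16 − 10) − 305.0 = 138.5·ln 39.16 − 305.0 = 138.5·3.6677 − 305.0 = 202.970.
Dividing each by 255: (1.0000, 0.8876, 0.7960) → (1.000, 0.888, 0.796).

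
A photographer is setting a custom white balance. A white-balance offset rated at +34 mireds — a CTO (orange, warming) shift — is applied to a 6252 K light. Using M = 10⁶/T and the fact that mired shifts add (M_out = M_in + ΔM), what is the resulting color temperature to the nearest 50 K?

5150 K

M_in = 10⁶/6252 = 159.95 mireds.
M_out = 159.95 + (+34) = 193.95 mireds.
T_out = 10⁶/193.95 = 5156.0 K → 5150 K.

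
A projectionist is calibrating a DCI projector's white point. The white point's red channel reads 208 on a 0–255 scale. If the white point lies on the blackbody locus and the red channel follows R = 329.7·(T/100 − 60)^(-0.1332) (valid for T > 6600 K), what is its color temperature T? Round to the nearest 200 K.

(t − 60)^(-0.1332) = 208/329.7 = 0.63088.
t − 60 = 0.63088^(1/-0.1332) = 0.63088^(-7.508) = 31.763, so t = 91.763.
T = 100·t = 9176 K → 9200 K to the nearest 200 K.

9200 K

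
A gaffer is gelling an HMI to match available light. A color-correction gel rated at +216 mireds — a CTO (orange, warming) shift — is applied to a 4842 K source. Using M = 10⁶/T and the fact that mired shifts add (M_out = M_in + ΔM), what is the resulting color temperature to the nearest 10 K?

M_in = 10⁶/4842 = 206.53 mireds.
M_out = 206.53 + (+216) = 422.53 mireds.
T_out = 10⁶/422.53 = 2366.7 K → 2370 K.

2370 K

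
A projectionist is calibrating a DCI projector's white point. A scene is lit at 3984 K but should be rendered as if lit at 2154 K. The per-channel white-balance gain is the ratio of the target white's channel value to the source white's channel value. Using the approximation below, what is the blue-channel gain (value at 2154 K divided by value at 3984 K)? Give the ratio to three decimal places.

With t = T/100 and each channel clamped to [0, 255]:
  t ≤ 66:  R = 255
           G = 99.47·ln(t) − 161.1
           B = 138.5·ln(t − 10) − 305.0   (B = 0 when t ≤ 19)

0.204

At 3984 K (t = 39.84):
  B = 138.5·ln(39.84 − 10) − 305.0 = 138.5·ln 29.84 − 305.0 = 138.5·3.3958 − 305.0 = 165.325.
At 2154 K (t = 21.54):
  B = 138.5·ln(21.54 − 10) − 305.0 = 138.5·ln 11.54 − 305.0 = 138.5·2.4458 − 305.0 = 33.746.
Gain = 33.746 / 165.325 = 0.2041 → 0.204.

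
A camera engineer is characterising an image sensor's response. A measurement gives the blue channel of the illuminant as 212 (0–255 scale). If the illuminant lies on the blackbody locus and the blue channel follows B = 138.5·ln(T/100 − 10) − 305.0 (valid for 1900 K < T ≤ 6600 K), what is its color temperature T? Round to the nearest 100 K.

ln(t − 10) = (212 + 305.0) / 138.5 = 3.7329.
t − 10 = e^3.7329 = 41.798, so t = 51.798.
T = 100·t = 5180 K → 5200 K to the nearest 100 K.

5200 K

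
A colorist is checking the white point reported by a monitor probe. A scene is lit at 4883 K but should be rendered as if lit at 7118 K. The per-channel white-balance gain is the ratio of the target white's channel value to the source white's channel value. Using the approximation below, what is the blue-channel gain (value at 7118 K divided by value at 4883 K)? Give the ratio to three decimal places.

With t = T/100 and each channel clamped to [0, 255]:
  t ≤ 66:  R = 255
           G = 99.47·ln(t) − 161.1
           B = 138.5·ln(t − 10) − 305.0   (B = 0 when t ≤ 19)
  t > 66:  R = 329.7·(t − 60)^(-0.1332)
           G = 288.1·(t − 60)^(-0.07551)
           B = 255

1.264

At 4883 K (t = 48.83):
  B = 138.5·ln(48.83 − 10) − 305.0 = 138.5·ln 38.83 − 305.0 = 138.5·3.6592 − 305.0 = 201.798.
At 7118 K (t = 71.18):
  B = 255 by definition for t > 66.
Gain = 255.000 / 201.798 = 1.2636 → 1.264.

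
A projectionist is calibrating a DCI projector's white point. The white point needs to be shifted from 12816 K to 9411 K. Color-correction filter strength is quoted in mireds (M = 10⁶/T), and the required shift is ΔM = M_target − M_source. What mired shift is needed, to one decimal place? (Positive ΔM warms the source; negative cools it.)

+28.2 mireds

M_source = 10⁶/12816 = 78.027; M_target = 10⁶/9411 = 106.259.
ΔM = 106.259 − 78.027 = 28.231 → +28.2 mireds, a warming shift.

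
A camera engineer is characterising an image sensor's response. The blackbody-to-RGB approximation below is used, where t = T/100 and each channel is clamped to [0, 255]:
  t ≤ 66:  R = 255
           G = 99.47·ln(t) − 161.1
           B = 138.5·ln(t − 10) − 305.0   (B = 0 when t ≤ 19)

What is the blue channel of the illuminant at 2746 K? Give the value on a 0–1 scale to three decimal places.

0.357

t = 2746/100 = 27.46; the t ≤ 66 branch applies.
B = 138.5·ln(27.46 − 10) − 305.0 = 138.5·ln 17.46 − 305.0 = 138.5·2.8599 − 305.0 = 91.098.
On a 0–1 scale: 91.098/255 = 0.3572 → 0.357.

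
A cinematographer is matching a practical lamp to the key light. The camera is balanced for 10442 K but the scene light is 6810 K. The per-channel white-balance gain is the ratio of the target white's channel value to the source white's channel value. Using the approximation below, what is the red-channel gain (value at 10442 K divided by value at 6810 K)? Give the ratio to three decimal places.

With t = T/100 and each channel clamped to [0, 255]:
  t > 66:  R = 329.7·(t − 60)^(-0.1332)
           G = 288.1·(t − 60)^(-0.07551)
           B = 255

At 6810 K (t = 68.1):
  R = 329.7·(68.1 − 60)^(-0.1332) = 329.7·8.1^(-0.1332) = 329.7·0.75682 = 249.522.
At 10442 K (t = 104.42):
  R = 329.7·(104.42 − 60)^(-0.1332) = 329.7·44.42^(-0.1332) = 329.7·0.60331 = 198.912.
Gain = 198.912 / 249.522 = 0.7972 → 0.797.

0.797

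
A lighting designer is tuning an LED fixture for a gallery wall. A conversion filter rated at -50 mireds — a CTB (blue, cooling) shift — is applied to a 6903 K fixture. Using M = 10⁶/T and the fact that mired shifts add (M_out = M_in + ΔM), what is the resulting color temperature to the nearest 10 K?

M_in = 10⁶/6903 = 144.86 mireds.
M_out = 144.86 + (-50) = 94.86 mireds.
T_out = 10⁶/94.86 = 10541.3 K → 10540 K.

10540 K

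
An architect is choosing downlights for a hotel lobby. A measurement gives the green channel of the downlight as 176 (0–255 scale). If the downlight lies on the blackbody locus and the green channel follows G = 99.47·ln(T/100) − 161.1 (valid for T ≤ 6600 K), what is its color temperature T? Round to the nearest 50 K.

ln t = (176 + 161.1) / 99.47 = 3.3890.
t = e^3.3890 = 29.635.
T = 100·t = 2964 K → 2950 K to the nearest 50 K.

2950 K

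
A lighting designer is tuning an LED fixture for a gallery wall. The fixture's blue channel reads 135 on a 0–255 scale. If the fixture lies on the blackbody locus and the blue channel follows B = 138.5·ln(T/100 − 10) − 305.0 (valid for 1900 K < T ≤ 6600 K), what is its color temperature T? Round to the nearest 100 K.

3400 K

ln(t − 10) = (135 + 305.0) / 138.5 = 3.1769.
t − 10 = e^3.1769 = 23.972, so t = 33.972.
T = 100·t = 3397 K → 3400 K to the nearest 100 K.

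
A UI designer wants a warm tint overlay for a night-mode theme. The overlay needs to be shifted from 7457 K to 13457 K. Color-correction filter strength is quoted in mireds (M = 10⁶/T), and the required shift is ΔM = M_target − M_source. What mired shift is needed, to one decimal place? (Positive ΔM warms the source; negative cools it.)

-59.8 mireds

M_source = 10⁶/7457 = 134.102; M_target = 10⁶/13457 = 74.311.
ΔM = 74.311 − 134.102 = -59.791 → -59.8 mireds, a cooling shift.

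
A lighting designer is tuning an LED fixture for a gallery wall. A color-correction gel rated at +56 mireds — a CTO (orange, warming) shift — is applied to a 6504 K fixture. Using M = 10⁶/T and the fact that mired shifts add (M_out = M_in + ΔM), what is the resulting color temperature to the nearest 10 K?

4770 K

M_in = 10⁶/6504 = 153.75 mireds.
M_out = 153.75 + (+56) = 209.75 mireds.
T_out = 10⁶/209.75 = 4767.5 K → 4770 K.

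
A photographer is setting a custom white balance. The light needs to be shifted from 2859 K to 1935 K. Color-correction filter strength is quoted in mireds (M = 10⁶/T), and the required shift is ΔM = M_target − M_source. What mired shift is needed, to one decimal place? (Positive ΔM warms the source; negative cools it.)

M_source = 10⁶/2859 = 349.773; M_target = 10⁶/1935 = 516.796.
ΔM = 516.796 − 349.773 = 167.023 → +167.0 mireds, a warming shift.

+167.0 mireds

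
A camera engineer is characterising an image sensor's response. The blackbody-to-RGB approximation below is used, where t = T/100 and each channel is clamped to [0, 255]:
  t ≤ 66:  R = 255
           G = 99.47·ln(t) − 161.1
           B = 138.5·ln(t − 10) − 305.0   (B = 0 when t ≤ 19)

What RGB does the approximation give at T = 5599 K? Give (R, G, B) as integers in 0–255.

t = 5599/100 = 55.99; the t ≤ 66 branch applies.
R = 255 by definition for t ≤ 66.
G = 99.47·ln 55.99 − 161.1 = 99.47·4.0252 − 161.1 = 239.284.
B = 138.5·ln(55.99 − 10) − 305.0 = 138.5·ln 45.99 − 305.0 = 138.5·3.8284 − 305.0 = 225.237.
Rounded: (255, 239, 225).

(255, 239, 225)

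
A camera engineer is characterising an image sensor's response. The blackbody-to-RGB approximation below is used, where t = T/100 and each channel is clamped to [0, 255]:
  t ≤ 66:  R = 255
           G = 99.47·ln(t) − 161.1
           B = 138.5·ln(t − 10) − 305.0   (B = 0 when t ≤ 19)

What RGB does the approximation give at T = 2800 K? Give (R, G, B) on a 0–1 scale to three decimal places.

t = 2800/100 = 28; the t ≤ 66 branch applies.
R = 255 by definition for t ≤ 66.
G = 99.47·ln 28 − 161.1 = 99.47·3.3322 − 161.1 = 170.354.
B = 138.5·ln(28 − 10) − 305.0 = 138.5·ln 18 − 305.0 = 138.5·2.8904 − 305.0 = 95.316.
Dividing each by 255: (1.0000, 0.6681, 0.3738) → (1.000, 0.668, 0.374).

(1.000, 0.668, 0.374)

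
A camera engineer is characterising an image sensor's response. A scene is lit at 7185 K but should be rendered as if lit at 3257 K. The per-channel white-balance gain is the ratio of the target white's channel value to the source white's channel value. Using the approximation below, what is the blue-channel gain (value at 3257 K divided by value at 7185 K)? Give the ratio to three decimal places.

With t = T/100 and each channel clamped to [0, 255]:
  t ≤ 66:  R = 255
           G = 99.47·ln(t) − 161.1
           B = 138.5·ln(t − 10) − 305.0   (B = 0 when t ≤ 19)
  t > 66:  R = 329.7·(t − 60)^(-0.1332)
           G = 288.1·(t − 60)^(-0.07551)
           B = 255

0.497

At 7185 K (t = 71.85):
  B = 255 by definition for t > 66.
At 3257 K (t = 32.57):
  B = 138.5·ln(32.57 − 10) − 305.0 = 138.5·ln 22.57 − 305.0 = 138.5·3.1166 − 305.0 = 126.652.
Gain = 126.652 / 255.000 = 0.4967 → 0.497.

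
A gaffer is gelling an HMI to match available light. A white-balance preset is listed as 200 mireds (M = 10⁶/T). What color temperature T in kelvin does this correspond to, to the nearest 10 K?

T = 10⁶ / 200 = 5000.00 K → 5000 K.

5000 K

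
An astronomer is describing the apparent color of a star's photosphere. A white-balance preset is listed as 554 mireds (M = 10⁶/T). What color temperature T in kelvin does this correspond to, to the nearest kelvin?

T = 10⁶ / 554 = 1805.05 K → 1805 K.

1805 K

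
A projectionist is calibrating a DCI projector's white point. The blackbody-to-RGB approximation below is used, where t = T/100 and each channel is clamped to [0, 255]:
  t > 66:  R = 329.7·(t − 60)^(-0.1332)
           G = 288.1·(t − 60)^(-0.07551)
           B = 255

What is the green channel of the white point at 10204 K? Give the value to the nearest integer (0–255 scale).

t = 10204/100 = 102.04; the t > 66 branch applies.
G = 288.1·(102.04 − 60)^(-0.07551) = 288.1·42.04^(-0.07551) = 288.1·0.75404 = 217.240.
Rounded: 217.

217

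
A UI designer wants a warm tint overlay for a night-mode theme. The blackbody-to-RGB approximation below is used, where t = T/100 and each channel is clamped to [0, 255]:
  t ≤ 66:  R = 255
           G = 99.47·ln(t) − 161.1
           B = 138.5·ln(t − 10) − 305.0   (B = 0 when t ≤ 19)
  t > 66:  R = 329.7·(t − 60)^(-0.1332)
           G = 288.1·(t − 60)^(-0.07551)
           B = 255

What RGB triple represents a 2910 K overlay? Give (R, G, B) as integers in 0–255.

t = 2910/100 = 29.1; the t ≤ 66 branch applies.
R = 255 by definition for t ≤ 66.
G = 99.47·ln 29.1 − 161.1 = 99.47·3.3707 − 161.1 = 174.187.
B = 138.5·ln(29.1 − 10) − 305.0 = 138.5·ln 19.1 − 305.0 = 138.5·2.9497 − 305.0 = 103.532.
Rounded: (255, 174, 104).

(255, 174, 104)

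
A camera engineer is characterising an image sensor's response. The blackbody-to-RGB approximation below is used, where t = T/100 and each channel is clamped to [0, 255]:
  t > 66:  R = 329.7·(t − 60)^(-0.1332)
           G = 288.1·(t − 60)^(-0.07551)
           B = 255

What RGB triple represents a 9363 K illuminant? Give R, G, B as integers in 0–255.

R=206, G=221, B=255

t = 9363/100 = 93.63; the t > 66 branch applies.
R = 329.7·(93.63 − 60)^(-0.1332) = 329.7·33.63^(-0.1332) = 329.7·0.62609 = 206.423.
G = 288.1·(93.63 − 60)^(-0.07551) = 288.1·33.63^(-0.07551) = 288.1·0.76686 = 220.933.
B = 255 by definition for t > 66.
Rounded: (206, 221, 255).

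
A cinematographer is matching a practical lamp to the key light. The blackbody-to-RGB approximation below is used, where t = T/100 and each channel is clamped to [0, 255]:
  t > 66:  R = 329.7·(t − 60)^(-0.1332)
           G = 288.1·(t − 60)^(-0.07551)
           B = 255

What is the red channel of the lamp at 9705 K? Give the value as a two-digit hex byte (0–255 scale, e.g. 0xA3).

0xCC

t = 9705/100 = 97.05; the t > 66 branch applies.
R = 329.7·(97.05 − 60)^(-0.1332) = 329.7·37.05^(-0.1332) = 329.7·0.61807 = 203.778.
Rounded: 204; in hex, 0xCC.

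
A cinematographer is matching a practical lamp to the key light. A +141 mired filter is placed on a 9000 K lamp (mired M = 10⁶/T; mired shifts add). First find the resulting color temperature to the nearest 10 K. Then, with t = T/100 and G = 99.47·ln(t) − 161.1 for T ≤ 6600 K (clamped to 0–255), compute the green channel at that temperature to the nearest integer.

M_in = 10⁶/9000 = 111.11; M_out = 111.11 + (+141) = 252.11.
T_out = 10⁶/252.11 = 3966.5 K → 3970 K; t = 39.7.
G = 99.47·ln 39.7 − 161.1 = 99.47·3.6814 − 161.1 = 205.084.
Rounded: 205.

205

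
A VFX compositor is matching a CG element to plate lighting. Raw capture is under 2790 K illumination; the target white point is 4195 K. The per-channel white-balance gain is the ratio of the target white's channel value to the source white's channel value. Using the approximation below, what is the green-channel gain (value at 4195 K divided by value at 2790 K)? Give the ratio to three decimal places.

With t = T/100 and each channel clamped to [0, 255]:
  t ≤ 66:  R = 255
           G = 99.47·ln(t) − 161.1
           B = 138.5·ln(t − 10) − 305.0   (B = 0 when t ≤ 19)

At 2790 K (t = 27.9):
  G = 99.47·ln 27.9 − 161.1 = 99.47·3.3286 − 161.1 = 169.998.
At 4195 K (t = 41.95):
  G = 99.47·ln 41.95 − 161.1 = 99.47·3.7365 − 161.1 = 210.568.
Gain = 210.568 / 169.998 = 1.2386 → 1.239.

1.239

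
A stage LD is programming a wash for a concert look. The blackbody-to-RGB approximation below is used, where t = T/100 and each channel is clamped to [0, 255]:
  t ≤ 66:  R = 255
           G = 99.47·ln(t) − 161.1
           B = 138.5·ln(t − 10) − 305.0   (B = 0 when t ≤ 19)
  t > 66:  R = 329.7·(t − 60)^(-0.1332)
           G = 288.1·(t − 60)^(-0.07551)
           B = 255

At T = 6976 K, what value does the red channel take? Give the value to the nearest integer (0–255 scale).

t = 6976/100 = 69.76; the t > 66 branch applies.
R = 329.7·(69.76 − 60)^(-0.1332) = 329.7·9.76^(-0.1332) = 329.7·0.73825 = 243.402.
Rounded: 243.

243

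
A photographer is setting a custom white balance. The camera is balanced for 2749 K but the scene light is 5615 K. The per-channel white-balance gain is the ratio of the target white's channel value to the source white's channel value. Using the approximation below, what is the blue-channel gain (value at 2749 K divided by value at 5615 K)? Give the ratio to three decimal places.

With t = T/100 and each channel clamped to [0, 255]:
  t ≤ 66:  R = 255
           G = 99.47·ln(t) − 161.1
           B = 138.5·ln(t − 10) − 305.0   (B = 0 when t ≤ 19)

0.405

At 5615 K (t = 56.15):
  B = 138.5·ln(56.15 − 10) − 305.0 = 138.5·ln 46.15 − 305.0 = 138.5·3.8319 − 305.0 = 225.718.
At 2749 K (t = 27.49):
  B = 138.5·ln(27.49 − 10) − 305.0 = 138.5·ln 17.49 − 305.0 = 138.5·2.8616 − 305.0 = 91.336.
Gain = 91.336 / 225.718 = 0.4046 → 0.405.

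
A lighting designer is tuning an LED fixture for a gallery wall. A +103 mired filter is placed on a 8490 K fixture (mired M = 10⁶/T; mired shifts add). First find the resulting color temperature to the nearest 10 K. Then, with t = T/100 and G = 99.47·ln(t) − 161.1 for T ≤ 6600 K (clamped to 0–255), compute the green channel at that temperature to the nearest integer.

M_in = 10⁶/8490 = 117.79; M_out = 117.79 + (+103) = 220.79.
T_out = 10⁶/220.79 = 4529.3 K → 4530 K; t = 45.3.
G = 99.47·ln 45.3 − 161.1 = 99.47·3.8133 − 161.1 = 218.210.
Rounded: 218.

218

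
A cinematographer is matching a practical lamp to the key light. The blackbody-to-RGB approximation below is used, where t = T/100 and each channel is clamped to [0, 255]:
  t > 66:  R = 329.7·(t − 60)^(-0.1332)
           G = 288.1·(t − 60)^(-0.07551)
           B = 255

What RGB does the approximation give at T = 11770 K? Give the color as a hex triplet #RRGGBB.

t = 11770/100 = 117.7; the t > 66 branch applies.
R = 329.7·(117.7 − 60)^(-0.1332) = 329.7·57.7^(-0.1332) = 329.7·0.58265 = 192.101.
G = 288.1·(117.7 − 60)^(-0.07551) = 288.1·57.7^(-0.07551) = 288.1·0.73623 = 212.108.
B = 255 by definition for t > 66.
Rounded: (192, 212, 255).
In hex: #C0D4FF.

#C0D4FF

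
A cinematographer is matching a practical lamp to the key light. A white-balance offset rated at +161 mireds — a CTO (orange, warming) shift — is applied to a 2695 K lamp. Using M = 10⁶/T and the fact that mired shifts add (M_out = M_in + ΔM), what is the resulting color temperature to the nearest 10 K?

M_in = 10⁶/2695 = 371.06 mireds.
M_out = 371.06 + (+161) = 532.06 mireds.
T_out = 10⁶/532.06 = 1879.5 K → 1880 K.

1880 K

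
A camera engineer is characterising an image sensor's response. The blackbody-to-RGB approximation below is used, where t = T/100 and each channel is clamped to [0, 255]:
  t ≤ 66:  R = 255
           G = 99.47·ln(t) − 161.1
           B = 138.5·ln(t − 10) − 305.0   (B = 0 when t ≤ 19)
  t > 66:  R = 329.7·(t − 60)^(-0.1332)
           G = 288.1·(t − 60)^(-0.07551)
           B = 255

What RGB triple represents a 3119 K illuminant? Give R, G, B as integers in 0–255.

t = 3119/100 = 31.19; the t ≤ 66 branch applies.
R = 255 by definition for t ≤ 66.
G = 99.47·ln 31.19 − 161.1 = 99.47·3.4401 − 161.1 = 181.087.
B = 138.5·ln(31.19 − 10) − 305.0 = 138.5·ln 21.19 − 305.0 = 138.5·3.0535 − 305.0 = 117.914.
Rounded: (255, 181, 118).

R=255, G=181, B=118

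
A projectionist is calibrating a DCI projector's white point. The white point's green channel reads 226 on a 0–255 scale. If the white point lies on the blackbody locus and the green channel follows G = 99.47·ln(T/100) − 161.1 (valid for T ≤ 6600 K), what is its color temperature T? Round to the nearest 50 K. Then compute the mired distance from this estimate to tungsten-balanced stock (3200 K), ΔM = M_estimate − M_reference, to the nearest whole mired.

ln t = (226 + 161.1) / 99.47 = 3.8916.
t = e^3.8916 = 48.990.
T = 100·t = 4899 K → 4900 K to the nearest 50 K.
M_estimate = 10⁶/4900 = 204.08; M_reference = 10⁶/3200 = 312.50.
ΔM = 204.08 − 312.50 = -108.42 → -108 mireds.

-108 mireds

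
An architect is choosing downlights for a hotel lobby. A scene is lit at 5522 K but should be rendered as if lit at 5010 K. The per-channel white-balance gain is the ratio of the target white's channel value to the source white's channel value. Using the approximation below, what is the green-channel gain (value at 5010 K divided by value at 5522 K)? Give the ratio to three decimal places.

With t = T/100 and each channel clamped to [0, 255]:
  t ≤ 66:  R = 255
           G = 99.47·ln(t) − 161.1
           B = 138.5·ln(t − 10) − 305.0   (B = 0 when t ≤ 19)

At 5522 K (t = 55.22):
  G = 99.47·ln 55.22 − 161.1 = 99.47·4.0113 − 161.1 = 237.907.
At 5010 K (t = 50.1):
  G = 99.47·ln 50.1 − 161.1 = 99.47·3.9140 − 161.1 = 228.228.
Gain = 228.228 / 237.907 = 0.9593 → 0.959.

0.959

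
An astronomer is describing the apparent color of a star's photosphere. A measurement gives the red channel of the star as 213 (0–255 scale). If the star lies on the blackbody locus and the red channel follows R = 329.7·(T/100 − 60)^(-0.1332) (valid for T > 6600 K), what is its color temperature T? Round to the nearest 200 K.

8600 K

(t − 60)^(-0.1332) = 213/329.7 = 0.64604.
t − 60 = 0.64604^(1/-0.1332) = 0.64604^(-7.508) = 26.575, so t = 86.575.
T = 100·t = 8657 K → 8600 K to the nearest 200 K.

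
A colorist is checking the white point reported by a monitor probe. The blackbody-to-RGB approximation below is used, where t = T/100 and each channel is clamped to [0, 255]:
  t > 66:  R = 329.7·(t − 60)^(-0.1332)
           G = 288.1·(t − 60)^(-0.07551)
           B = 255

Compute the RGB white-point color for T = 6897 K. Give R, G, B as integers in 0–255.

R=246, G=244, B=255

t = 6897/100 = 68.97; the t > 66 branch applies.
R = 329.7·(68.97 − 60)^(-0.1332) = 329.7·8.97^(-0.1332) = 329.7·0.74660 = 246.154.
G = 288.1·(68.97 − 60)^(-0.07551) = 288.1·8.97^(-0.07551) = 288.1·0.84733 = 244.117.
B = 255 by definition for t > 66.
Rounded: (246, 244, 255).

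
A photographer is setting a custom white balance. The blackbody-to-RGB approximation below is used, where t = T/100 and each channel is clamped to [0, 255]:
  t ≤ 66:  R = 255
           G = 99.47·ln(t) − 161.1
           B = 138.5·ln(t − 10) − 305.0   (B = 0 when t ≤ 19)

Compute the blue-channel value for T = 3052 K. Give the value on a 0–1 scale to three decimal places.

0.445

t = 3052/100 = 30.52; the t ≤ 66 branch applies.
B = 138.5·ln(30.52 − 10) − 305.0 = 138.5·ln 20.52 − 305.0 = 138.5·3.0214 − 305.0 = 113.464.
On a 0–1 scale: 113.464/255 = 0.4450 → 0.445.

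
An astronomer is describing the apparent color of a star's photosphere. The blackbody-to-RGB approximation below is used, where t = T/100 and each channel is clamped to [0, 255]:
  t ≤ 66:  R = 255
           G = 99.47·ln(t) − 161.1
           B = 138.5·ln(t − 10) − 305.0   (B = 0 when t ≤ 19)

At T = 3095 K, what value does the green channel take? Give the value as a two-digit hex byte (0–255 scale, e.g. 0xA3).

t = 3095/100 = 30.95; the t ≤ 66 branch applies.
G = 99.47·ln 30.95 − 161.1 = 99.47·3.4324 − 161.1 = 180.318.
Rounded: 180; in hex, 0xB4.

0xB4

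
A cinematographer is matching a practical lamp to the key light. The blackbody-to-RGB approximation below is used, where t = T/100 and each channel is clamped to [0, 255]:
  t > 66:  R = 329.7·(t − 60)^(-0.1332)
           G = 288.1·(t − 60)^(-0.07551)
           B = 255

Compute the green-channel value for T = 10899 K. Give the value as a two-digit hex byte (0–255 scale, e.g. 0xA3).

t = 10899/100 = 108.99; the t > 66 branch applies.
G = 288.1·(108.99 − 60)^(-0.07551) = 288.1·48.99^(-0.07551) = 288.1·0.74538 = 214.745.
Rounded: 215; in hex, 0xD7.

0xD7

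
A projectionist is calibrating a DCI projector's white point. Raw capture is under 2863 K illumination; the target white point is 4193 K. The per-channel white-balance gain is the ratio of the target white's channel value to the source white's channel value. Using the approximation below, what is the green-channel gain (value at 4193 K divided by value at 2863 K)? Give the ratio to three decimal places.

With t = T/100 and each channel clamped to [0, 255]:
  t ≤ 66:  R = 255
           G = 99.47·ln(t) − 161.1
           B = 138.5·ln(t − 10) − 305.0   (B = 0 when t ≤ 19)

1.220

At 2863 K (t = 28.63):
  G = 99.47·ln 28.63 − 161.1 = 99.47·3.3545 − 161.1 = 172.568.
At 4193 K (t = 41.93):
  G = 99.47·ln 41.93 − 161.1 = 99.47·3.7360 − 161.1 = 210.520.
Gain = 210.520 / 172.568 = 1.2199 → 1.220.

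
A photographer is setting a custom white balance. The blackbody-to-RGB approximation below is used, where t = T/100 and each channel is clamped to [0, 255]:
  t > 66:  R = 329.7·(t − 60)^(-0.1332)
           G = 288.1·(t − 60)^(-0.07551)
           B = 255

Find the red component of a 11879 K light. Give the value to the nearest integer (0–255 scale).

192

t = 11879/100 = 118.79; the t > 66 branch applies.
R = 329.7·(118.79 − 60)^(-0.1332) = 329.7·58.79^(-0.1332) = 329.7·0.58120 = 191.623.
Rounded: 192.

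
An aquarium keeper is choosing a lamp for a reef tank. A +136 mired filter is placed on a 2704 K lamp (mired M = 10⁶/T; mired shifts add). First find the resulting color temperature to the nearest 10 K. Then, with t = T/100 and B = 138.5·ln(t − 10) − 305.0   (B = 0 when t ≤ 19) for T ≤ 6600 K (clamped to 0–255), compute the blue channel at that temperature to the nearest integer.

M_in = 10⁶/2704 = 369.82; M_out = 369.82 + (+136) = 505.82.
T_out = 10⁶/505.82 = 1977.0 K → 1980 K; t = 19.8.
B = 138.5·ln(19.8 − 10) − 305.0 = 138.5·ln 9.8 − 305.0 = 138.5·2.2824 − 305.0 = 11.110.
Rounded: 11.

11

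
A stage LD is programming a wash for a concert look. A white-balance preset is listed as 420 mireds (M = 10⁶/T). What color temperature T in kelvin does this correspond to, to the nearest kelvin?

T = 10⁶ / 420 = 2380.95 K → 2381 K.

2381 K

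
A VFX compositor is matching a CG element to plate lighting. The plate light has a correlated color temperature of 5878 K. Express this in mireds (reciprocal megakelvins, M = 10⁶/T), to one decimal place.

M = 10⁶ / 5878 = 170.126 → 170.1 mireds.

170.1 mireds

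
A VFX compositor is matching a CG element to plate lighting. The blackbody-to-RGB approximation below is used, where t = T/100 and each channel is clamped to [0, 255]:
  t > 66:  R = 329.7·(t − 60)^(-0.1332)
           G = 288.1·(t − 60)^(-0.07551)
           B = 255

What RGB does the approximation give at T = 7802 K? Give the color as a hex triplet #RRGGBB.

t = 7802/100 = 78.02; the t > 66 branch applies.
R = 329.7·(78.02 − 60)^(-0.1332) = 329.7·18.02^(-0.1332) = 329.7·0.68035 = 224.312.
G = 288.1·(78.02 − 60)^(-0.07551) = 288.1·18.02^(-0.07551) = 288.1·0.80386 = 231.591.
B = 255 by definition for t > 66.
Rounded: (224, 232, 255).
In hex: #E0E8FF.

#E0E8FF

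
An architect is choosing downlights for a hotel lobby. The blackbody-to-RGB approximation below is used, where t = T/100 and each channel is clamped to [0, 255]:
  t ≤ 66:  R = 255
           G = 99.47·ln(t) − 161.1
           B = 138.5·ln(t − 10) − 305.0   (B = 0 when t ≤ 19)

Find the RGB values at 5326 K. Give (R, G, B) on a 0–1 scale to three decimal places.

(1.000, 0.919, 0.850)

t = 5326/100 = 53.26; the t ≤ 66 branch applies.
R = 255 by definition for t ≤ 66.
G = 99.47·ln 53.26 − 161.1 = 99.47·3.9752 − 161.1 = 234.312.
B = 138.5·ln(53.26 − 10) − 305.0 = 138.5·ln 43.26 − 305.0 = 138.5·3.7672 − 305.0 = 216.761.
Dividing each by 255: (1.0000, 0.9189, 0.8500) → (1.000, 0.919, 0.850).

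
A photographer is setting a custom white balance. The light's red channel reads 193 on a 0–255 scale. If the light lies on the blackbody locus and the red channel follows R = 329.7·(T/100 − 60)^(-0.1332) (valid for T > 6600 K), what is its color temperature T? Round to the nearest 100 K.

11600 K

(t − 60)^(-0.1332) = 193/329.7 = 0.58538.
t − 60 = 0.58538^(1/-0.1332) = 0.58538^(-7.508) = 55.713, so t = 115.713.
T = 100·t = 11571 K → 11600 K to the nearest 100 K.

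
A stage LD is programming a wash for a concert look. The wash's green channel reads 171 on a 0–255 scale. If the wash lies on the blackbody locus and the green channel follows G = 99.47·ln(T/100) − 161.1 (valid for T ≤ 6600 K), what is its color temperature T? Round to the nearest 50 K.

2800 K

ln t = (171 + 161.1) / 99.47 = 3.3387.
t = e^3.3387 = 28.182.
T = 100·t = 2818 K → 2800 K to the nearest 50 K.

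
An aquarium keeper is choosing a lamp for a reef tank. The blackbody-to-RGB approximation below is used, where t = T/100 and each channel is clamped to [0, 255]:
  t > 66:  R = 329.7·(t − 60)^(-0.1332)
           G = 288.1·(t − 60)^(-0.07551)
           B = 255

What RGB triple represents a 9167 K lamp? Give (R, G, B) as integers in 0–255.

(208, 222, 255)

t = 9167/100 = 91.67; the t > 66 branch applies.
R = 329.7·(91.67 − 60)^(-0.1332) = 329.7·31.67^(-0.1332) = 329.7·0.63112 = 208.081.
G = 288.1·(91.67 − 60)^(-0.07551) = 288.1·31.67^(-0.07551) = 288.1·0.77035 = 221.937.
B = 255 by definition for t > 66.
Rounded: (208, 222, 255).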